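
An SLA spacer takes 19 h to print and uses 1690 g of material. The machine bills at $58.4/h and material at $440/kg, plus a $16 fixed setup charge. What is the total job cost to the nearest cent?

$1869.20

Machine cost = 58.4 × 19 = $1109.60.
Material cost = 440 × 1690/1000 = $743.60.
Total = 1109.60 + 743.60 + 16 = $1869.20.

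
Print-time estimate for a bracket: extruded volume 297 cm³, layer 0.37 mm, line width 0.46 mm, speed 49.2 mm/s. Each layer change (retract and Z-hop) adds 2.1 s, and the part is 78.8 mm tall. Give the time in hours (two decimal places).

9.98 hours

Bead cross-section: 0.37 × 0.46 → 0.1702 mm².
Total extruded path = 297000/0.1702 = 1745005.9 mm.
Time extruding: 1745005.9 / 49.2 → 35467.6 s.
Layer count = ceil(78.8 / 0.37) = 213.
Layer-change overhead = 213 × 2.1 = 447.3 s.
Altogether 35467.6 + 447.3 = 35914.9 s, i.e. 9.98 hours.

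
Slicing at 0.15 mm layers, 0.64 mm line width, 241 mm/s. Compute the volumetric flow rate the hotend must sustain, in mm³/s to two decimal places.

Bead cross-section = 0.15 × 0.64, so 0.096 mm².
Q = v·A = 241 × 0.096 = 23.14 mm³/s.

23.14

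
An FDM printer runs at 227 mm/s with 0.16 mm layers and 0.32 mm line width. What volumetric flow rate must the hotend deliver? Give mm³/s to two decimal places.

11.62

A: 0.16 × 0.32 → 0.0512 mm².
Volumetric flow = 227 × 0.0512 = 11.62 mm³/s.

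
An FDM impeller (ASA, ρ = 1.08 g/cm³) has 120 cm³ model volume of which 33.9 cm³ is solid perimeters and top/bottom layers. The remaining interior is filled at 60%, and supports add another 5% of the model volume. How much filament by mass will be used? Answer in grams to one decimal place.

Interior volume = 120 − 33.9 = 86.1 cm³.
Infill deposited = 0.60 × 86.1, so 51.66 cm³.
Support = 0.05 × 120, so 6 cm³.
Total printed volume: 33.9 + 51.66 + 6 → 91.56 cm³.
Mass = 91.56 × 1.08, so 98.8848 g.

98.9 g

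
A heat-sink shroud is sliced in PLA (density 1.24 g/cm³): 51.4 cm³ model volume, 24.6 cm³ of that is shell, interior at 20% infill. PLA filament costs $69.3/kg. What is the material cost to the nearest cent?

Infill region: 51.4 − 24.6 → 26.8 cm³.
Infill deposited = 0.20 × 26.8, so 5.36 cm³.
Total extruded = 24.6 + 5.36, so 29.96 cm³.
Mass = 29.96 × 1.24, so 37.1504 g.
At $69.3/kg: 37.1504/1000 × 69.3 = $2.57.

$2.57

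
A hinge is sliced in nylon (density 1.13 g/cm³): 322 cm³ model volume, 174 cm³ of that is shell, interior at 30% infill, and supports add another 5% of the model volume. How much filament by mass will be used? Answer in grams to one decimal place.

Volume inside the shell: 322 − 174 → 148 cm³.
Infill deposited: 0.30 × 148 → 44.4 cm³.
Support = 0.05 × 322, so 16.1 cm³.
Total printed volume: 174 + 44.4 + 16.1 → 234.5 cm³.
Mass = 234.5 × 1.13 = 264.985 g.

265.0 g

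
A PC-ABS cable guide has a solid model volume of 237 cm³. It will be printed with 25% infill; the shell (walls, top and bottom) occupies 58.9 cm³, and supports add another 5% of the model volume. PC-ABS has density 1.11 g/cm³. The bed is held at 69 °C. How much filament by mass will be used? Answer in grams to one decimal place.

Interior volume = 237 − 58.9 = 178.1 cm³.
Infill deposited = 0.25 × 178.1, so 44.525 cm³.
Support: 0.05 × 237 → 11.85 cm³.
Total printed volume = 58.9 + 44.525 + 11.85, so 115.275 cm³.
Mass = 115.275 × 1.11, so 127.95525 g.

128.0 g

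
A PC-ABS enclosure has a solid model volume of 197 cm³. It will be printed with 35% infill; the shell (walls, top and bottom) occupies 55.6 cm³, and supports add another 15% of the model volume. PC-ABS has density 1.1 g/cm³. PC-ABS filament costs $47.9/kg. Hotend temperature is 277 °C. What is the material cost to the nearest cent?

Infill region: 197 − 55.6 → 141.4 cm³.
Infill volume = 0.35 × 141.4, so 49.49 cm³.
Support = 0.15 × 197, so 29.55 cm³.
Total extruded: 55.6 + 49.49 + 29.55 → 134.64 cm³.
Mass = 134.64 × 1.1, so 148.104 g.
Cost = 148.104 g / 1000 × $47.9/kg = $7.09.

$7.09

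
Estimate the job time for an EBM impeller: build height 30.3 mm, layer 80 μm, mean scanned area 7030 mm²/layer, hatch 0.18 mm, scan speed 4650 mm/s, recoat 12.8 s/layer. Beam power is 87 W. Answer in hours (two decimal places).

2.23 hours

Layer count = ceil(30.3 / 0.08) = 379.
Hatch length per layer = 7030 / 0.18, so 39055.6 mm.
Beam time per layer = 39055.6 / 4650 = 8.3991 s.
Per-layer time = 8.3991 + 12.8, so 21.1991 s.
379 layers × 21.1991 s/layer = 8034.4589 s, i.e. 2.23 hours.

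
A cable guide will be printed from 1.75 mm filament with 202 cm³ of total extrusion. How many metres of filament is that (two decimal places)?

83.98 m

Cross-section of 1.75 mm filament: π·(1.75/2)² = 2.4053 mm².
L = 202000 mm³ / 2.4053 mm² = 83981.21 mm, i.e. 83.98 m.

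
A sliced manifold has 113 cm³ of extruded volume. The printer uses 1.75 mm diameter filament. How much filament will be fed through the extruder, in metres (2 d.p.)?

A = π r² = π × 0.875² = 2.4053 mm².
Length = 113 cm³ / 2.4053 mm² = 113000 / 2.4053 = 46979.59 mm = 46.98 m.

46.98 m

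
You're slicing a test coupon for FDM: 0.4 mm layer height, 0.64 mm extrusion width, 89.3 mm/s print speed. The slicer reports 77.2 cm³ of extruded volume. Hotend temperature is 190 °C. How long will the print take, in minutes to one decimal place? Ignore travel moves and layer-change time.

56.3 minutes

Line area = 0.4 × 0.64 = 0.256 mm².
Toolpath length = 77.2 cm³ / 0.256 mm² = 77200 / 0.256 = 301562.5 mm.
Print-move time = 301562.5 / 89.3, so 3377 s.
3377 s = 56.3 minutes.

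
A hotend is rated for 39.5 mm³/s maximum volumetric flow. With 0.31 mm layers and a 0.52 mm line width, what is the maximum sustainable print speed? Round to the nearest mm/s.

Bead cross-section: 0.31 × 0.52 → 0.1612 mm².
v_max = Q/A = 39.5/0.1612 = 245.04 mm/s → 245 mm/s.

245 mm/s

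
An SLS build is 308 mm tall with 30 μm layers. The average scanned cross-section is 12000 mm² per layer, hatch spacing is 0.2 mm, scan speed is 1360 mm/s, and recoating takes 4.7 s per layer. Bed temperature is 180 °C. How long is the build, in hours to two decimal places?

Number of layers: 308 / 0.03 → 10267 (rounded up).
Scan path per layer: 12000 / 0.2 → 60000 mm.
Scan time per layer: 60000 / 1360 → 44.1176 s.
Layer cycle = 44.1176 + 4.7 = 48.8176 s.
Build time = 10267 × 48.8176 = 501210.2992 s = 139.23 hours.

139.23 hours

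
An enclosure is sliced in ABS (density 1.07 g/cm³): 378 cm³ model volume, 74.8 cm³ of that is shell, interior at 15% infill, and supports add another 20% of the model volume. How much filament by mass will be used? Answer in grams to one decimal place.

Infill region: 378 − 74.8 → 303.2 cm³.
Infill deposited = 0.15 × 303.2 = 45.48 cm³.
Support: 0.20 × 378 → 75.6 cm³.
Deposited volume = 74.8 + 45.48 + 75.6, so 195.88 cm³.
Mass = 195.88 × 1.07, so 209.5916 g.

209.6 g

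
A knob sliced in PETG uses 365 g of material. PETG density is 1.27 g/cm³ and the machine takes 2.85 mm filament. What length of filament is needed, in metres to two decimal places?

45.05 m

Extruded volume: 365/1.27 = 287.4016 cm³ (287401.6 mm³).
Cross-section of 2.85 mm filament: π·(2.85/2)² = 6.3794 mm².
Length = 287401.6 / 6.3794 = 45051.51 mm = 45.05 m.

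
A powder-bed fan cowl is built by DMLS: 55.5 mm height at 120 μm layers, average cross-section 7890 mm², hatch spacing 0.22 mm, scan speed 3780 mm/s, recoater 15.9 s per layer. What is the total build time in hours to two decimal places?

Layer count = ceil(55.5 / 0.12) = 463.
Hatch length per layer = 7890 / 0.22 = 35863.6 mm.
Per-layer scan time = 35863.6 / 3780 = 9.4877 s.
Per-layer time: 9.4877 + 15.9 → 25.3877 s.
Build time = 463 × 25.3877 = 11754.5051 s = 3.27 hours.

3.27 hours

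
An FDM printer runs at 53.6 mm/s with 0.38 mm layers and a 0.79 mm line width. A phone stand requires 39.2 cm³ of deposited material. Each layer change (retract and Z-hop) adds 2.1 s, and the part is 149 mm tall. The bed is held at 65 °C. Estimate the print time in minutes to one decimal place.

54.4 minutes

Line area: 0.38 × 0.79 → 0.3002 mm².
Path length: 39200 mm³ / 0.3002 mm² → 130579.6 mm.
Extrusion time = 130579.6 / 53.6, so 2436.2 s.
Number of layers: 149 / 0.38 → 393 (rounded up).
Non-print overhead = 393 × 2.1, so 825.3 s.
Altogether 2436.2 + 825.3 = 3261.5 s, i.e. 54.4 minutes.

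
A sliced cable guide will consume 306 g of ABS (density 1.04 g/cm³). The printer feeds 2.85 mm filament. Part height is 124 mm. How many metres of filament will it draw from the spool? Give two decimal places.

46.12 m

Extruded volume: 306/1.04 = 294.2308 cm³ (294230.8 mm³).
Cross-section of 2.85 mm filament: π·(2.85/2)² = 6.3794 mm².
Length = 294230.8 / 6.3794 = 46122.02 mm = 46.12 m.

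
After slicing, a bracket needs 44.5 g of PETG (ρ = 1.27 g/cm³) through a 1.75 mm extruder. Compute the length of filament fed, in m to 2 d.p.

Volume = 44.5 g / 1.27 g·cm⁻³ = 35.0394 cm³ = 35039.4 mm³.
A = π r² = π × 0.875² = 2.4053 mm².
Length = 35039.4 / 2.4053 = 14567.58 mm = 14.57 m.

14.57 m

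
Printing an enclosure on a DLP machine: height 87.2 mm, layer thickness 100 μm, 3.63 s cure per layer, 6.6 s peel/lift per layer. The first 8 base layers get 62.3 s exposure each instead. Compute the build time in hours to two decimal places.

Number of layers: 87.2 / 0.1 → 872 (rounded up).
Base layers = 8 × (62.3 + 6.6) = 551.2 s.
Remaining layers = 864 × (3.63 + 6.6), so 8838.72 s.
Sum: 551.2 + 8838.72 = 9389.92 s → 2.61 hours.

2.61 hours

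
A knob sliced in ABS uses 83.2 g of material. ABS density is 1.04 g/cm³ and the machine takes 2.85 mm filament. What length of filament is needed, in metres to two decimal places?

Volume = 83.2 g / 1.04 g·cm⁻³ = 80 cm³ = 80000 mm³.
A = π r² = π × 1.425² = 6.3794 mm².
L = V/A = 80000/6.3794 = 12540.36 mm → 12.54 m.

12.54 m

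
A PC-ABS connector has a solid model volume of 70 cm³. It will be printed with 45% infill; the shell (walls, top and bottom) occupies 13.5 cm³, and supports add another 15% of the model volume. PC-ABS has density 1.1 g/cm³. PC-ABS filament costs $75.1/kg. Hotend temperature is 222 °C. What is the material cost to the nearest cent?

$4.08

Volume inside the shell = 70 − 13.5 = 56.5 cm³.
Deposited infill = 0.45 × 56.5 = 25.425 cm³.
Support: 0.15 × 70 → 10.5 cm³.
Deposited volume = 13.5 + 25.425 + 10.5 = 49.425 cm³.
Mass = 49.425 × 1.1, so 54.3675 g.
At $75.1/kg: 54.3675/1000 × 75.1 = $4.08.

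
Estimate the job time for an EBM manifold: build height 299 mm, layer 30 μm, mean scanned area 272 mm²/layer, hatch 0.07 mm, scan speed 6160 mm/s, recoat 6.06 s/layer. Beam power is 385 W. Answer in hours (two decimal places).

18.52 hours

Layers = ⌈299/0.03⌉ = 9967.
Scan path per layer: 272 / 0.07 → 3885.7 mm.
Scan time per layer: 3885.7 / 6160 → 0.6308 s.
Layer cycle: 0.6308 + 6.06 → 6.6908 s.
9967 layers × 6.6908 s/layer = 66687.2036 s, i.e. 18.52 hours.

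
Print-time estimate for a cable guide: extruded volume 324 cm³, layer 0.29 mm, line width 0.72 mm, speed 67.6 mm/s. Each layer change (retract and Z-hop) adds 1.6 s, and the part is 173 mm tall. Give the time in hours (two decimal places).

6.64 hours

Bead cross-section = 0.29 × 0.72 = 0.2088 mm².
Toolpath length = 324 cm³ / 0.2088 mm² = 324000 / 0.2088 = 1551724.1 mm.
Print-move time = 1551724.1 / 67.6 = 22954.5 s.
Layers = ⌈173/0.29⌉ = 597.
Z-hop total = 597 × 1.6 = 955.2 s.
Total = 22954.5 + 955.2 = 23909.7 s = 6.64 hours.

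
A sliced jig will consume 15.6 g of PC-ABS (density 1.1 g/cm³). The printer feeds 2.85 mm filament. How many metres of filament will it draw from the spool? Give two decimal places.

2.22 m

Extruded volume: 15.6/1.1 = 14.1818 cm³ (14181.8 mm³).
A = π r² = π × 1.425² = 6.3794 mm².
Length = 14181.8 / 6.3794 = 2223.06 mm = 2.22 m.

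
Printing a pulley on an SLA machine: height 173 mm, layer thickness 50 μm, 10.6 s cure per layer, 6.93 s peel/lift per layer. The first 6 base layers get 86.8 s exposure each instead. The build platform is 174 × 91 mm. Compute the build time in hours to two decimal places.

16.98 hours

Number of layers: 173 / 0.05 → 3460 (rounded up).
Base layers = 6 × (86.8 + 6.93), so 562.38 s.
Normal layers = 3454 × (10.6 + 6.93) = 60548.62 s.
Total = 562.38 + 60548.62 = 61111 s = 16.98 hours.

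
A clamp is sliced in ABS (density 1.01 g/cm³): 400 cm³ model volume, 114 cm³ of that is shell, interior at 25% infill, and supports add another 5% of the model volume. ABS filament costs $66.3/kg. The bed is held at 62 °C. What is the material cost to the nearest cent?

$13.76

Interior volume: 400 − 114 → 286 cm³.
Deposited infill: 0.25 × 286 → 71.5 cm³.
Support: 0.05 × 400 → 20 cm³.
Deposited volume: 114 + 71.5 + 20 → 205.5 cm³.
Mass = 205.5 × 1.01 = 207.555 g.
Cost = 207.555 g / 1000 × $66.3/kg = $13.76.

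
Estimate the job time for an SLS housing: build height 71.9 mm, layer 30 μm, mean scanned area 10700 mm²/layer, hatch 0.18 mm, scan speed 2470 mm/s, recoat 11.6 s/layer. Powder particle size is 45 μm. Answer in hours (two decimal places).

23.75 hours

Number of layers: 71.9 / 0.03 → 2397 (rounded up).
Hatch length per layer = 10700 / 0.18 = 59444.4 mm.
Scan time per layer: 59444.4 / 2470 → 24.0666 s.
Time per layer = 24.0666 + 11.6 = 35.6666 s.
2397 layers × 35.6666 s/layer = 85492.8402 s, i.e. 23.75 hours.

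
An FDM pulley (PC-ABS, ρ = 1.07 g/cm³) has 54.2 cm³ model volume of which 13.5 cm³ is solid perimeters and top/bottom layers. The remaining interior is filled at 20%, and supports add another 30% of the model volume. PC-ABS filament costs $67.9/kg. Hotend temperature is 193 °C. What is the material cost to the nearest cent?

Infill region: 54.2 − 13.5 → 40.7 cm³.
Infill volume = 0.20 × 40.7 = 8.14 cm³.
Support = 0.30 × 54.2 = 16.26 cm³.
Total extruded = 13.5 + 8.14 + 16.26, so 37.9 cm³.
Mass: 37.9 × 1.07 → 40.553 g.
At $67.9/kg: 40.553/1000 × 67.9 = $2.75.

$2.75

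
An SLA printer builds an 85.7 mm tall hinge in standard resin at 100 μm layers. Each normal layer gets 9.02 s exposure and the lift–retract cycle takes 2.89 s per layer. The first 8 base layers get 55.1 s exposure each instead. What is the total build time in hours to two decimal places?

Layer count = ceil(85.7 / 0.1) = 857.
Bottom layers: 8 × (55.1 + 2.89) → 463.92 s.
Regular layers = 849 × (9.02 + 2.89), so 10111.59 s.
Total = 463.92 + 10111.59 = 10575.51 s = 2.94 hours.

2.94 hours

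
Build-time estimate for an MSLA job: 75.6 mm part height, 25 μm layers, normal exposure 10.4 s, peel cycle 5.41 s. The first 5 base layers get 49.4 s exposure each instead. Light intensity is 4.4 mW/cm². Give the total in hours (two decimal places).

13.33 hours

Layer count = ceil(75.6 / 0.025) = 3024.
Base layers = 5 × (49.4 + 5.41) = 274.05 s.
Regular layers: 3019 × (10.4 + 5.41) → 47730.39 s.
Sum: 274.05 + 47730.39 = 48004.44 s → 13.33 hours.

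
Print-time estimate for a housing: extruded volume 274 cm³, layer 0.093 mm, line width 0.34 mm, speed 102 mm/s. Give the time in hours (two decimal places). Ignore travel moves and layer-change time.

Line area: 0.093 × 0.34 → 0.03162 mm².
Toolpath length = 274 cm³ / 0.03162 mm² = 274000 / 0.03162 = 8665401.6 mm.
Extrusion time: 8665401.6 / 102 → 84954.9 s.
In the requested units: 84954.9 s = 23.60 hours.

23.60 hours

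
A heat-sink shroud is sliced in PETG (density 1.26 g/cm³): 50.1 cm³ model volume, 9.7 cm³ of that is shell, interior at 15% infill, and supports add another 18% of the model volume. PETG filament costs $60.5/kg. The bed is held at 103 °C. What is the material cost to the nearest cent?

Volume inside the shell = 50.1 − 9.7 = 40.4 cm³.
Infill volume: 0.15 × 40.4 → 6.06 cm³.
Support = 0.18 × 50.1, so 9.018 cm³.
Total extruded = 9.7 + 6.06 + 9.018 = 24.778 cm³.
Mass: 24.778 × 1.26 → 31.22028 g.
Cost = 31.22028 g / 1000 × $60.5/kg = $1.89.

$1.89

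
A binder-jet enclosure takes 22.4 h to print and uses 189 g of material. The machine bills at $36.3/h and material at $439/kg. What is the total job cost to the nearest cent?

$896.09

Machine-time cost = 36.3 × 22.4 = $813.12.
Material cost = 439 × 189/1000, so $82.971.
Total = 813.12 + 82.971 = 896.091 ≈ $896.09.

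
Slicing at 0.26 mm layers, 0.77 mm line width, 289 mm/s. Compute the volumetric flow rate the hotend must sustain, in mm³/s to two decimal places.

Bead cross-section: 0.26 × 0.77 → 0.2002 mm².
Volumetric flow = 289 × 0.2002 = 57.86 mm³/s.

57.86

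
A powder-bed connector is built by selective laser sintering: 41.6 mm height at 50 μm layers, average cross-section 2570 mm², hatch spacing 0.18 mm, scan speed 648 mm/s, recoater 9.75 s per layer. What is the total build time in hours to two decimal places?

Layer count = ceil(41.6 / 0.05) = 832.
Hatch length per layer: 2570 / 0.18 → 14277.8 mm.
Laser time per layer = 14277.8 / 648 = 22.0336 s.
Time per layer = 22.0336 + 9.75, so 31.7836 s.
Total: 832 × 31.7836 s = 26443.9552 s → 7.35 hours.

7.35 hours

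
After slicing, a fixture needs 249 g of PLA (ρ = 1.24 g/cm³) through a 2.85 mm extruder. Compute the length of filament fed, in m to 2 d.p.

Volume = 249 g / 1.24 g·cm⁻³ = 200.8065 cm³ = 200806.5 mm³.
A = π r² = π × 1.425² = 6.3794 mm².
Length = 200806.5 / 6.3794 = 31477.33 mm = 31.48 m.

31.48 m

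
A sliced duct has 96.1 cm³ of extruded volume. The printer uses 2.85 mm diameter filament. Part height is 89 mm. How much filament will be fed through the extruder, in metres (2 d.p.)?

15.06 m

Filament cross-section = π × (2.85/2)² = 6.3794 mm².
Length = 96.1 cm³ / 6.3794 mm² = 96100 / 6.3794 = 15064.11 mm = 15.06 m.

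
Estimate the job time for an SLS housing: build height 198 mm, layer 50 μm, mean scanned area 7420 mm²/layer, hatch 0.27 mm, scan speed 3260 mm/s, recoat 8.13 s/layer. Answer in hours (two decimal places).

Layers = ⌈198/0.05⌉ = 3960.
Hatch length per layer: 7420 / 0.27 → 27481.5 mm.
Per-layer scan time = 27481.5 / 3260 = 8.4299 s.
Time per layer: 8.4299 + 8.13 → 16.5599 s.
Build time = 3960 × 16.5599 = 65577.204 s = 18.22 hours.

18.22 hours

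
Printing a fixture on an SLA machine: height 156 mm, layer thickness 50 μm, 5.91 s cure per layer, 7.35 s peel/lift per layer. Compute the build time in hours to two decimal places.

11.49 hours

Number of layers: 156 / 0.05 → 3120 (rounded up).
Cycle time: 5.91 + 7.35 → 13.26 s.
Total = 3120 × 13.26 = 41371.2 s = 11.49 hours.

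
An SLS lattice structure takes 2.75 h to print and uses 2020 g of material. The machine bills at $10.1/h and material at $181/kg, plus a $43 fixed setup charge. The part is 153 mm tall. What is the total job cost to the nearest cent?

Time charge = 10.1 × 2.75 = $27.775.
Material cost: 181 × 2020/1000 → $365.62.
Adding setup: 27.775 + 365.62 + 43 → 436.395 ≈ $436.40.

$436.40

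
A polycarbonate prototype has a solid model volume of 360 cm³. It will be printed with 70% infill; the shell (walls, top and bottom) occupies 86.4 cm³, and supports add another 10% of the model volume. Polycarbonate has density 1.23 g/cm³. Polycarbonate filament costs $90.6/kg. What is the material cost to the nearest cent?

$34.98

Infill region: 360 − 86.4 → 273.6 cm³.
Deposited infill = 0.70 × 273.6, so 191.52 cm³.
Support: 0.10 × 360 → 36 cm³.
Deposited volume: 86.4 + 191.52 + 36 → 313.92 cm³.
Mass = 313.92 × 1.23 = 386.1216 g.
Cost = 386.1216 g / 1000 × $90.6/kg = $34.98.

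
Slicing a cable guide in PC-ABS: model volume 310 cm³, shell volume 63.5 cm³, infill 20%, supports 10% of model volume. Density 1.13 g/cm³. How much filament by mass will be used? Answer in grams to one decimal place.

162.5 g

Infill region = 310 − 63.5 = 246.5 cm³.
Infill deposited = 0.20 × 246.5, so 49.3 cm³.
Support = 0.10 × 310, so 31 cm³.
Deposited volume = 63.5 + 49.3 + 31, so 143.8 cm³.
Mass = 143.8 × 1.13, so 162.494 g.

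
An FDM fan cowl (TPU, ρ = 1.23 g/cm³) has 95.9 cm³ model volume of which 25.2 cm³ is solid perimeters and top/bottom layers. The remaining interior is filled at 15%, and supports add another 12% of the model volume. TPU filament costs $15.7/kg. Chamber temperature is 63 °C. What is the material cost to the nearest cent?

Volume inside the shell = 95.9 − 25.2, so 70.7 cm³.
Infill deposited = 0.15 × 70.7, so 10.605 cm³.
Support = 0.12 × 95.9 = 11.508 cm³.
Total extruded = 25.2 + 10.605 + 11.508, so 47.313 cm³.
Mass: 47.313 × 1.23 → 58.19499 g.
At $15.7/kg: 58.19499/1000 × 15.7 = $0.91.

$0.91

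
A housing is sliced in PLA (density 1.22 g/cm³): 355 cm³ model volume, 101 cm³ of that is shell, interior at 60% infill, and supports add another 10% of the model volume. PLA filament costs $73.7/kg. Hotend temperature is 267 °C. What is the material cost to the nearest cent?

Interior volume = 355 − 101, so 254 cm³.
Deposited infill = 0.60 × 254 = 152.4 cm³.
Support: 0.10 × 355 → 35.5 cm³.
Total extruded = 101 + 152.4 + 35.5 = 288.9 cm³.
Mass = 288.9 × 1.22 = 352.458 g.
At $73.7/kg: 352.458/1000 × 73.7 = $25.98.

$25.98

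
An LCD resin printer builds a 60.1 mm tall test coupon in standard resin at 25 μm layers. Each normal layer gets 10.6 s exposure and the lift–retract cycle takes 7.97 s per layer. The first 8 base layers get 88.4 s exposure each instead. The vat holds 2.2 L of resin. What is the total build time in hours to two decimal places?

12.57 hours

Number of layers: 60.1 / 0.025 → 2404 (rounded up).
Base layers = 8 × (88.4 + 7.97) = 770.96 s.
Normal layers = 2396 × (10.6 + 7.97) = 44493.72 s.
Sum: 770.96 + 44493.72 = 45264.68 s → 12.57 hours.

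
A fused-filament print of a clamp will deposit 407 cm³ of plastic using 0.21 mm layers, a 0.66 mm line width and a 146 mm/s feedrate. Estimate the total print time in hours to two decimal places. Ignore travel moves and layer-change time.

5.59 hours

Bead cross-section: 0.21 × 0.66 → 0.1386 mm².
Total extruded path = 407000/0.1386 = 2936507.9 mm.
Time extruding = 2936507.9 / 146, so 20113.1 s.
20113.1 s = 5.59 hours.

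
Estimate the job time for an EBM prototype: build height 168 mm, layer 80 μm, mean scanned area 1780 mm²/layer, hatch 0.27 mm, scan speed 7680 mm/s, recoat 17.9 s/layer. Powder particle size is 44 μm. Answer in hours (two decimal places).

Layers = ⌈168/0.08⌉ = 2100.
Per-layer scan distance = 1780 / 0.27, so 6592.6 mm.
Per-layer scan time = 6592.6 / 7680, so 0.8584 s.
Per-layer time = 0.8584 + 17.9, so 18.7584 s.
2100 layers × 18.7584 s/layer = 39392.64 s, i.e. 10.94 hours.

10.94 hours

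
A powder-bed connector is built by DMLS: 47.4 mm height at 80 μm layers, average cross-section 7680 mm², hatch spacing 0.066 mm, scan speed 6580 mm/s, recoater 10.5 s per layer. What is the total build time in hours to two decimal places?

Layers = ⌈47.4/0.08⌉ = 593.
Hatch length per layer = 7680 / 0.066, so 116363.6 mm.
Laser time per layer = 116363.6 / 6580, so 17.6844 s.
Layer cycle = 17.6844 + 10.5 = 28.1844 s.
Build time = 593 × 28.1844 = 16713.3492 s = 4.64 hours.

4.64 hours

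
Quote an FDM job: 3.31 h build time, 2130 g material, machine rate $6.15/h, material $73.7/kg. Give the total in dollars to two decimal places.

Time charge: 6.15 × 3.31 → $20.3565.
Material charge: 73.7 × 2130/1000 → $156.981.
Job cost: 20.3565 + 156.981 = 177.3375 ≈ $177.34.

$177.34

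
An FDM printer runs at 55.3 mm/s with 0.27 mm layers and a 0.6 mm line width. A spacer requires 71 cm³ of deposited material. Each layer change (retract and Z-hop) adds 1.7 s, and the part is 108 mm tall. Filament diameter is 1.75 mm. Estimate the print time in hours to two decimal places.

2.39 hours

Extrusion cross-section: 0.27 × 0.6 → 0.162 mm².
Total extruded path = 71000/0.162 = 438271.6 mm.
Extrusion time = 438271.6 / 55.3, so 7925.3 s.
Number of layers: 108 / 0.27 → 400 (rounded up).
Non-print overhead: 400 × 1.7 → 680 s.
Total = 7925.3 + 680 = 8605.3 s = 2.39 hours.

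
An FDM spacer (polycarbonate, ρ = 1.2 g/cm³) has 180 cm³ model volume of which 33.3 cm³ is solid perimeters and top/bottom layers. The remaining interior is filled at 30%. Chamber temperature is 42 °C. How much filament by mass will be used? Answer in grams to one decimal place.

Volume inside the shell: 180 − 33.3 → 146.7 cm³.
Deposited infill: 0.30 × 146.7 → 44.01 cm³.
Total extruded: 33.3 + 44.01 → 77.31 cm³.
Mass = 77.31 × 1.2 = 92.772 g.

92.8 g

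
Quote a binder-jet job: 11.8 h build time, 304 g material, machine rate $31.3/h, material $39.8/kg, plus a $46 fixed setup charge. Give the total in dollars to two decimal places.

Machine-time cost = 31.3 × 11.8 = $369.34.
Material cost = 39.8 × 304/1000 = $12.0992.
Total = 369.34 + 12.0992 + 46 = 427.4392 ≈ $427.44.

$427.44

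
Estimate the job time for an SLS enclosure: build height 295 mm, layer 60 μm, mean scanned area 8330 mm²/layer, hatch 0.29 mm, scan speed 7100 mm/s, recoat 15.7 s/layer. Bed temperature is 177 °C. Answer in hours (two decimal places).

26.97 hours

Number of layers: 295 / 0.06 → 4917 (rounded up).
Hatch length per layer: 8330 / 0.29 → 28724.1 mm.
Scan time per layer = 28724.1 / 7100, so 4.0456 s.
Time per layer = 4.0456 + 15.7, so 19.7456 s.
Build time = 4917 × 19.7456 = 97089.1152 s = 26.97 hours.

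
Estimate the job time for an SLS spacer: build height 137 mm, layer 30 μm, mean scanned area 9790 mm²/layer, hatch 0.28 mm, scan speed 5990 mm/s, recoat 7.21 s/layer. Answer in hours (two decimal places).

16.55 hours

Layers = ⌈137/0.03⌉ = 4567.
Scan path per layer: 9790 / 0.28 → 34964.3 mm.
Per-layer scan time = 34964.3 / 5990 = 5.8371 s.
Time per layer = 5.8371 + 7.21 = 13.0471 s.
4567 layers × 13.0471 s/layer = 59586.1057 s, i.e. 16.55 hours.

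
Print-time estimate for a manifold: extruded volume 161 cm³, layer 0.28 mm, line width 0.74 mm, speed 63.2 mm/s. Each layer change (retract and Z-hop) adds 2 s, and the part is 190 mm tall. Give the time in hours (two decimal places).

Extrusion cross-section: 0.28 × 0.74 → 0.2072 mm².
Total extruded path = 161000/0.2072 = 777027 mm.
Print-move time = 777027 / 63.2, so 12294.7 s.
Number of layers: 190 / 0.28 → 679 (rounded up).
Non-print overhead: 679 × 2 → 1358 s.
Total = 12294.7 + 1358 = 13652.7 s = 3.79 hours.

3.79 hours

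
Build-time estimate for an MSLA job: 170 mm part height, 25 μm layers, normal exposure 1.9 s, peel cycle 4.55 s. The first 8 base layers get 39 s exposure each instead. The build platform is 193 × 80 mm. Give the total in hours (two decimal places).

Number of layers: 170 / 0.025 → 6800 (rounded up).
Burn-in layers: 8 × (39 + 4.55) → 348.4 s.
Remaining layers = 6792 × (1.9 + 4.55), so 43808.4 s.
Total = 348.4 + 43808.4 = 44156.8 s = 12.27 hours.

12.27 hours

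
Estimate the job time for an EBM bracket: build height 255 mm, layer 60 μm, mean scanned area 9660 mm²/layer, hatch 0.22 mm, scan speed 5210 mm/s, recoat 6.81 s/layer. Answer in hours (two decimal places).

Layers = ⌈255/0.06⌉ = 4250.
Hatch length per layer = 9660 / 0.22 = 43909.1 mm.
Per-layer scan time = 43909.1 / 5210, so 8.4279 s.
Time per layer = 8.4279 + 6.81 = 15.2379 s.
4250 layers × 15.2379 s/layer = 64761.075 s, i.e. 17.99 hours.

17.99 hours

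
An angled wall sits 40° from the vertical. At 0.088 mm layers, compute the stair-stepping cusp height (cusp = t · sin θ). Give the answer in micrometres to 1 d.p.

56.6 μm

sin(40°) = 0.6428, so cusp = 0.088 × 0.6428 = 0.056566 mm → 56.6 μm.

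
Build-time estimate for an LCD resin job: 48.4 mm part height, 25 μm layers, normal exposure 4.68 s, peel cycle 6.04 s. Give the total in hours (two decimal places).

5.76 hours

Layers = ⌈48.4/0.025⌉ = 1936.
Per-layer time: 4.68 + 6.04 → 10.72 s.
Total = 1936 × 10.72 = 20753.92 s = 5.76 hours.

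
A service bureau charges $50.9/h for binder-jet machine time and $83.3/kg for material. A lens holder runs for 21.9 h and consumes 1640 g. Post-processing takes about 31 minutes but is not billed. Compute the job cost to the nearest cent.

$1251.32

Time charge: 50.9 × 21.9 → $1114.71.
Material charge = 83.3 × 1640/1000, so $136.612.
Total = 1114.71 + 136.612 = 1251.322 ≈ $1251.32.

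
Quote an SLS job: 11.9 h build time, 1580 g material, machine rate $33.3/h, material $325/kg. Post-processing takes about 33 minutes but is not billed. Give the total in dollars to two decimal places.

$909.77

Time charge = 33.3 × 11.9, so $396.27.
Material cost = 325 × 1580/1000 = $513.50.
Total = 396.27 + 513.50 = $909.77.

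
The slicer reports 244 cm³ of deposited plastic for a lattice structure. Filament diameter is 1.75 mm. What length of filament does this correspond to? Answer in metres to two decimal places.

Cross-section of 1.75 mm filament: π·(1.75/2)² = 2.4053 mm².
Length = 244 cm³ / 2.4053 mm² = 244000 / 2.4053 = 101442.65 mm = 101.44 m.

101.44 m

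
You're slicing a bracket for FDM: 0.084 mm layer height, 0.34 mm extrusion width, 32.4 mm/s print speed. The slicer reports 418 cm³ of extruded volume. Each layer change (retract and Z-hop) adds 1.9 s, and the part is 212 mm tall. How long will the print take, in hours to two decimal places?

126.81 hours

Extrusion cross-section: 0.084 × 0.34 → 0.02856 mm².
Total extruded path = 418000/0.02856 = 14635854.3 mm.
Time extruding = 14635854.3 / 32.4, so 451723.9 s.
Layer count = ceil(212 / 0.084) = 2524.
Layer-change overhead = 2524 × 1.9, so 4795.6 s.
Altogether 451723.9 + 4795.6 = 456519.5 s, i.e. 126.81 hours.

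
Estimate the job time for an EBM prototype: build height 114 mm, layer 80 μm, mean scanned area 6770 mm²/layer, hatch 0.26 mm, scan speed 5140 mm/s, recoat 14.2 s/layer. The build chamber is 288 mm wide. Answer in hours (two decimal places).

Layer count = ceil(114 / 0.08) = 1425.
Per-layer scan distance = 6770 / 0.26 = 26038.5 mm.
Scan time per layer: 26038.5 / 5140 → 5.0659 s.
Per-layer time = 5.0659 + 14.2 = 19.2659 s.
1425 layers × 19.2659 s/layer = 27453.9075 s, i.e. 7.63 hours.

7.63 hours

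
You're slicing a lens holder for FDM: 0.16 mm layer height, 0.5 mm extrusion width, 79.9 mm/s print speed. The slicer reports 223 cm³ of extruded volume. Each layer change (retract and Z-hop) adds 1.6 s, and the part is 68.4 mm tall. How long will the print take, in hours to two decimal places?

9.88 hours

Bead cross-section = 0.16 × 0.5, so 0.08 mm².
Total extruded path = 223000/0.08 = 2787500 mm.
Extrusion time = 2787500 / 79.9 = 34887.4 s.
Layers = ⌈68.4/0.16⌉ = 428.
Layer-change overhead = 428 × 1.6, so 684.8 s.
Altogether 34887.4 + 684.8 = 35572.2 s, i.e. 9.88 hours.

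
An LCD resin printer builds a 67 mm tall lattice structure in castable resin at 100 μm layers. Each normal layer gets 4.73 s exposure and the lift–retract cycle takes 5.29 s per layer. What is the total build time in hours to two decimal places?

1.86 hours

Number of layers: 67 / 0.1 → 670 (rounded up).
Cycle time: 4.73 + 5.29 → 10.02 s.
Build time: 670 × 10.02 s = 6713.4 s, i.e. 1.86 hours.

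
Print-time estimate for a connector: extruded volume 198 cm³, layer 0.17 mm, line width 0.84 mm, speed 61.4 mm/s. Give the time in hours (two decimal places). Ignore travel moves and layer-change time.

6.27 hours

Bead cross-section: 0.17 × 0.84 → 0.1428 mm².
Path length: 198000 mm³ / 0.1428 mm² → 1386554.6 mm.
Time extruding: 1386554.6 / 61.4 → 22582.3 s.
22582.3 s = 6.27 hours.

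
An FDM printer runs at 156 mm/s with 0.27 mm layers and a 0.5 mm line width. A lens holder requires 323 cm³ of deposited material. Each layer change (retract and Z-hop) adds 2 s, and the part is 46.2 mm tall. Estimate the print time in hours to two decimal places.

4.36 hours

Bead cross-section = 0.27 × 0.5, so 0.135 mm².
Total extruded path = 323000/0.135 = 2392592.6 mm.
Time extruding = 2392592.6 / 156, so 15337.1 s.
Layer count = ceil(46.2 / 0.27) = 172.
Layer-change overhead = 172 × 2, so 344 s.
Altogether 15337.1 + 344 = 15681.1 s, i.e. 4.36 hours.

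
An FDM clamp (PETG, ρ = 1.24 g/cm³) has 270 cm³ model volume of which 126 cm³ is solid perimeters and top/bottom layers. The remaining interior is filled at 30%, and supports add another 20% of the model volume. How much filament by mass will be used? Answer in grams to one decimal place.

276.8 g

Infill region = 270 − 126 = 144 cm³.
Infill deposited = 0.30 × 144 = 43.2 cm³.
Support = 0.20 × 270, so 54 cm³.
Total extruded = 126 + 43.2 + 54, so 223.2 cm³.
Mass = 223.2 × 1.24 = 276.768 g.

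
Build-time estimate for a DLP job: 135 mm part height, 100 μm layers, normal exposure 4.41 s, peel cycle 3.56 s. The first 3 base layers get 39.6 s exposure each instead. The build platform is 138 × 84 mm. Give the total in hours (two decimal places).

Layer count = ceil(135 / 0.1) = 1350.
Burn-in layers: 3 × (39.6 + 3.56) → 129.48 s.
Remaining layers = 1347 × (4.41 + 3.56), so 10735.59 s.
Sum: 129.48 + 10735.59 = 10865.07 s → 3.02 hours.

3.02 hours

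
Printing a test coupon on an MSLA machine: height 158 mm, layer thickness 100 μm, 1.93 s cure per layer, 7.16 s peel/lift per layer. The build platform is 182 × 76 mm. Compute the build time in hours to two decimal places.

Layers = ⌈158/0.1⌉ = 1580.
Cycle time = 1.93 + 7.16 = 9.09 s.
Build time: 1580 × 9.09 s = 14362.2 s, i.e. 3.99 hours.

3.99 hours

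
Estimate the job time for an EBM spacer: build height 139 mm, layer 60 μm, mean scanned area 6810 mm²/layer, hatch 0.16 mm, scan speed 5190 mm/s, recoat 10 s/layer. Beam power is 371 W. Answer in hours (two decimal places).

Number of layers: 139 / 0.06 → 2317 (rounded up).
Hatch length per layer = 6810 / 0.16, so 42562.5 mm.
Per-layer scan time: 42562.5 / 5190 → 8.2009 s.
Layer cycle: 8.2009 + 10 → 18.2009 s.
Total: 2317 × 18.2009 s = 42171.4853 s → 11.71 hours.

11.71 hours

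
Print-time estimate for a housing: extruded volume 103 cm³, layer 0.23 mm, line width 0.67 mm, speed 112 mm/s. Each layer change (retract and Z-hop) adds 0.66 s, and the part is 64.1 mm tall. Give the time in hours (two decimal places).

Extrusion cross-section = 0.23 × 0.67, so 0.1541 mm².
Path length: 103000 mm³ / 0.1541 mm² → 668397.1 mm.
Time extruding = 668397.1 / 112, so 5967.8 s.
Number of layers: 64.1 / 0.23 → 279 (rounded up).
Z-hop total: 279 × 0.66 → 184.14 s.
Total = 5967.8 + 184.14 = 6151.94 s = 1.71 hours.

1.71 hours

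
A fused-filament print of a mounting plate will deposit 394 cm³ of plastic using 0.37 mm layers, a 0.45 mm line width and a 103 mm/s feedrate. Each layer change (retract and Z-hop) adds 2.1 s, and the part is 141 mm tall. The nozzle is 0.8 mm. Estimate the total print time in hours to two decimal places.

Extrusion cross-section: 0.37 × 0.45 → 0.1665 mm².
Toolpath length = 394 cm³ / 0.1665 mm² = 394000 / 0.1665 = 2366366.4 mm.
Extrusion time: 2366366.4 / 103 → 22974.4 s.
Number of layers: 141 / 0.37 → 382 (rounded up).
Non-print overhead = 382 × 2.1 = 802.2 s.
Total = 22974.4 + 802.2 = 23776.6 s = 6.60 hours.

6.60 hours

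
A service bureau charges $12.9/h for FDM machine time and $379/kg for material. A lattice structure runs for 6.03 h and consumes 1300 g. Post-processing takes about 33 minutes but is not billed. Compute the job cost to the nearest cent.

$570.49

Time charge: 12.9 × 6.03 → $77.787.
Feedstock cost = 379 × 1300/1000, so $492.70.
Total = 77.787 + 492.70 = 570.487 ≈ $570.49.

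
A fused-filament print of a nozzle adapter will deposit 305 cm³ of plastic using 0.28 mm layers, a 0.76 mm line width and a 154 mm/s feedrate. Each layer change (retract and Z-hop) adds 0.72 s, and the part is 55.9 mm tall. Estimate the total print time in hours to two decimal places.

Extrusion cross-section = 0.28 × 0.76, so 0.2128 mm².
Path length: 305000 mm³ / 0.2128 mm² → 1433270.7 mm.
Print-move time = 1433270.7 / 154, so 9307 s.
Layers = ⌈55.9/0.28⌉ = 200.
Z-hop total = 200 × 0.72 = 144 s.
Altogether 9307 + 144 = 9451 s, i.e. 2.63 hours.

2.63 hours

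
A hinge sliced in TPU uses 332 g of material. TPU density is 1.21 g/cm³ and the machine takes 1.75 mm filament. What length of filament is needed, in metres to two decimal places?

Volume = 332 g / 1.21 g·cm⁻³ = 274.3802 cm³ = 274380.2 mm³.
Cross-section of 1.75 mm filament: π·(1.75/2)² = 2.4053 mm².
L = V/A = 274380.2/2.4053 = 114073.17 mm → 114.07 m.

114.07 m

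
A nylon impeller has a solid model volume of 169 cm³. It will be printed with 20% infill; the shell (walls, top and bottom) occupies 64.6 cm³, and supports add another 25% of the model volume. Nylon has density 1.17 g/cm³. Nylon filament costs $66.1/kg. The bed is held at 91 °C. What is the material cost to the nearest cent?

$9.88

Interior volume = 169 − 64.6, so 104.4 cm³.
Infill deposited: 0.20 × 104.4 → 20.88 cm³.
Support = 0.25 × 169 = 42.25 cm³.
Total printed volume: 64.6 + 20.88 + 42.25 → 127.73 cm³.
Mass = 127.73 × 1.17, so 149.4441 g.
Cost = 149.4441 g / 1000 × $66.1/kg = $9.88.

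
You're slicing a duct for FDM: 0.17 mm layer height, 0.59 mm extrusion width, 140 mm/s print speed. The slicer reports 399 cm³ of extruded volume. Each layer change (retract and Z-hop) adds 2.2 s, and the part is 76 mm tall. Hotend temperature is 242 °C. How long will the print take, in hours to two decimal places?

Extrusion cross-section = 0.17 × 0.59 = 0.1003 mm².
Path length: 399000 mm³ / 0.1003 mm² → 3978065.8 mm.
Print-move time = 3978065.8 / 140, so 28414.8 s.
Layer count = ceil(76 / 0.17) = 448.
Layer-change overhead = 448 × 2.2, so 985.6 s.
Altogether 28414.8 + 985.6 = 29400.4 s, i.e. 8.17 hours.

8.17 hours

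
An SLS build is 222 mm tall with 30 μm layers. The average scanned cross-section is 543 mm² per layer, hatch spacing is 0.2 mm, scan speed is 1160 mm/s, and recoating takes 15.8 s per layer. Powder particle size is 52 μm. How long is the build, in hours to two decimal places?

Layers = ⌈222/0.03⌉ = 7400.
Hatch length per layer: 543 / 0.2 → 2715 mm.
Scan time per layer: 2715 / 1160 → 2.3405 s.
Layer cycle: 2.3405 + 15.8 → 18.1405 s.
Total: 7400 × 18.1405 s = 134239.7 s → 37.29 hours.

37.29 hours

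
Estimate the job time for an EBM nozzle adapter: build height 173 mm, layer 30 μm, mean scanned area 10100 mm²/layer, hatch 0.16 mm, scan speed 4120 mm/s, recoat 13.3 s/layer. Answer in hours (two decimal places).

45.85 hours

Layers = ⌈173/0.03⌉ = 5767.
Hatch length per layer: 10100 / 0.16 → 63125 mm.
Per-layer scan time = 63125 / 4120, so 15.3216 s.
Time per layer = 15.3216 + 13.3, so 28.6216 s.
Total: 5767 × 28.6216 s = 165060.7672 s → 45.85 hours.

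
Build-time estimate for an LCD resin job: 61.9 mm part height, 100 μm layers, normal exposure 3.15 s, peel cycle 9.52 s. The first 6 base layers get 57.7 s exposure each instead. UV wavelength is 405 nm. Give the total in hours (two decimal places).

2.27 hours

Layer count = ceil(61.9 / 0.1) = 619.
Base layers: 6 × (57.7 + 9.52) → 403.32 s.
Regular layers = 613 × (3.15 + 9.52) = 7766.71 s.
Sum: 403.32 + 7766.71 = 8170.03 s → 2.27 hours.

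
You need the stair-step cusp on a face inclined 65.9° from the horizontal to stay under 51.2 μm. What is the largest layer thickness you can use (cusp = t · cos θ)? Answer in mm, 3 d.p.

Layer height = cusp / cos(65.9°) = 0.0512 / 0.4083 = 0.125 mm.

0.125 mm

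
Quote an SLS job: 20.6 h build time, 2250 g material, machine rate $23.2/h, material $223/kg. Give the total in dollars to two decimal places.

$979.67

Machine cost: 23.2 × 20.6 → $477.92.
Feedstock cost: 223 × 2250/1000 → $501.75.
Total = 477.92 + 501.75 = $979.67.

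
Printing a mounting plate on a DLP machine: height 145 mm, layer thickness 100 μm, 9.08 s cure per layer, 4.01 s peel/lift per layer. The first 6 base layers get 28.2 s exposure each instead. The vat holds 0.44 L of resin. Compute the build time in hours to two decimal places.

5.30 hours

Layer count = ceil(145 / 0.1) = 1450.
Base layers: 6 × (28.2 + 4.01) → 193.26 s.
Remaining layers = 1444 × (9.08 + 4.01), so 18901.96 s.
Sum: 193.26 + 18901.96 = 19095.22 s → 5.30 hours.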